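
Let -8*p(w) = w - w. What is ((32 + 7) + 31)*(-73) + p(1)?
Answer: -5110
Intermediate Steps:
p(w) = 0 (p(w) = -(w - w)/8 = -1/8*0 = 0)
((32 + 7) + 31)*(-73) + p(1) = ((32 + 7) + 31)*(-73) + 0 = (39 + 31)*(-73) + 0 = 70*(-73) + 0 = -5110 + 0 = -5110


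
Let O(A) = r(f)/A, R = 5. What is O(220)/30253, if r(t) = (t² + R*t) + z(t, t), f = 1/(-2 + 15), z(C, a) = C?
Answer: 79/1124806540 ≈ 7.0234e-8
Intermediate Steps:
f = 1/13 ≈ 0.076923
r(t) = t² + 6*t (r(t) = (t² + 5*t) + t = t² + 6*t)
O(A) = 79/(169*A) (O(A) = ((6 + 1/13)/13)/A = ((1/13)*(79/13))/A = 79/(169*A))
O(220)/30253 = ((79/169)/220)/30253 = ((79/169)*(1/220))*(1/30253) = (79/37180)*(1/30253) = 79/1124806540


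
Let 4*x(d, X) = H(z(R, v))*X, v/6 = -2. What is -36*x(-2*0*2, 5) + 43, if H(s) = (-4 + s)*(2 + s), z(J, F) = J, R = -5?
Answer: -1172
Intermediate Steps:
v = -12 (v = 6*(-2) = -12)
x(d, X) = 27*X/4 (x(d, X) = ((-8 + (-5)² - 2*(-5))*X)/4 = ((-8 + 25 + 10)*X)/4 = (27*X)/4 = 27*X/4)
-36*x(-2*0*2, 5) + 43 = -243*5 + 43 = -36*135/4 + 43 = -1215 + 43 = -1172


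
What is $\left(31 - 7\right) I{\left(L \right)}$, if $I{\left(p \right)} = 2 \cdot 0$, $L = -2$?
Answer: $0$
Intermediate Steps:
$I{\left(p \right)} = 0$
$\left(31 - 7\right) I{\left(L \right)} = \left(31 - 7\right) 0 = 24 \cdot 0 = 0$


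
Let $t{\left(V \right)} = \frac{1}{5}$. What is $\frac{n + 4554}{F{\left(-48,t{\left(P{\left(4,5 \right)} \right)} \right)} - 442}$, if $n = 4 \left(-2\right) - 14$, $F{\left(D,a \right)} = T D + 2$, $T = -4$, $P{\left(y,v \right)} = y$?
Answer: $- \frac{1133}{62} \approx -18.274$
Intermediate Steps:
$t{\left(V \right)} = \frac{1}{5}$
$F{\left(D,a \right)} = 2 - 4 D$ ($F{\left(D,a \right)} = - 4 D + 2 = 2 - 4 D$)
$n = -22$ ($n = -8 - 14 = -22$)
$\frac{n + 4554}{F{\left(-48,t{\left(P{\left(4,5 \right)} \right)} \right)} - 442} = \frac{-22 + 4554}{\left(2 - -192\right) - 442} = \frac{4532}{\left(2 + 192\right) - 442} = \frac{4532}{194 - 442} = \frac{4532}{-248} = 4532 \left(- \frac{1}{248}\right) = - \frac{1133}{62}$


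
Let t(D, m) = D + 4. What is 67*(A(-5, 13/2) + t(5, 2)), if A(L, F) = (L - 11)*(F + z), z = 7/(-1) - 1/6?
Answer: 3953/3 ≈ 1317.7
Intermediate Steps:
t(D, m) = 4 + D
z = -43/6 (z = 7*(-1) - 1*1/6 = -7 - 1/6 = -43/6 ≈ -7.1667)
A(L, F) = (-11 + L)*(-43/6 + F) (A(L, F) = (L - 11)*(F - 43/6) = (-11 + L)*(-43/6 + F))
67*(A(-5, 13/2) + t(5, 2)) = 67*((473/6 - 143/2 - 43/6*(-5) + (13/2)*(-5)) + (4 + 5)) = 67*((473/6 - 143/2 + 215/6 + (13*(1/2))*(-5)) + 9) = 67*((473/6 - 11*13/2 + 215/6 + (13/2)*(-5)) + 9) = 67*((473/6 - 143/2 + 215/6 - 65/2) + 9) = 67*(32/3 + 9) = 67*(59/3) = 3953/3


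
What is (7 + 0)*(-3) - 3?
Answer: -24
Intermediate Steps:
(7 + 0)*(-3) - 3 = 7*(-3) - 3 = -21 - 3 = -24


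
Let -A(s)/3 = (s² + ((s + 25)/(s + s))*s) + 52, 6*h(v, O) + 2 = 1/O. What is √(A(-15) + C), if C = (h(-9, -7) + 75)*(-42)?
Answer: I*√3981 ≈ 63.095*I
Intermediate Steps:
h(v, O) = -⅓ + 1/(6*O)
C = -3135 (C = ((⅙)*(1 - 2*(-7))/(-7) + 75)*(-42) = ((⅙)*(-⅐)*(1 + 14) + 75)*(-42) = ((⅙)*(-⅐)*15 + 75)*(-42) = (-5/14 + 75)*(-42) = (1045/14)*(-42) = -3135)
A(s) = -387/2 - 3*s² - 3*s/2 (A(s) = -3*((s² + ((s + 25)/(s + s))*s) + 52) = -3*((s² + ((25 + s)/((2*s)))*s) + 52) = -3*((s² + ((25 + s)*(1/(2*s)))*s) + 52) = -3*((s² + ((25 + s)/(2*s))*s) + 52) = -3*((s² + (25/2 + s/2)) + 52) = -3*((25/2 + s² + s/2) + 52) = -3*(129/2 + s² + s/2) = -387/2 - 3*s² - 3*s/2)
√(A(-15) + C) = √((-387/2 - 3*(-15)² - 3/2*(-15)) - 3135) = √((-387/2 - 3*225 + 45/2) - 3135) = √((-387/2 - 675 + 45/2) - 3135) = √(-846 - 3135) = √(-3981) = I*√3981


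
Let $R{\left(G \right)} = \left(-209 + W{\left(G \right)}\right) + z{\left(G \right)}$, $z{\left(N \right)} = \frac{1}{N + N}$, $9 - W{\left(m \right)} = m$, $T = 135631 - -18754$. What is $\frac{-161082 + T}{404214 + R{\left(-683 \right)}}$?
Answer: $- \frac{9148102}{552816101} \approx -0.016548$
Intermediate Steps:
$T = 154385$ ($T = 135631 + 18754 = 154385$)
$W{\left(m \right)} = 9 - m$
$z{\left(N \right)} = \frac{1}{2 N}$
$R{\left(G \right)} = -200 + \frac{1}{2 G} - G$ ($R{\left(G \right)} = \left(-209 - \left(-9 + G\right)\right) + \frac{1}{2 G} = \left(-200 - G\right) + \frac{1}{2 G} = -200 + \frac{1}{2 G} - G$)
$\frac{-161082 + T}{404214 + R{\left(-683 \right)}} = \frac{-161082 + 154385}{404214 - \left(-483 + \frac{1}{1366}\right)} = - \frac{6697}{404214 + \left(-200 + \frac{1}{2} \left(- \frac{1}{683}\right) + 683\right)} = - \frac{6697}{404214 - - \frac{659777}{1366}} = - \frac{6697}{404214 + \frac{659777}{1366}} = - \frac{6697}{\frac{552816101}{1366}} = \left(-6697\right) \frac{1366}{552816101} = - \frac{9148102}{552816101}$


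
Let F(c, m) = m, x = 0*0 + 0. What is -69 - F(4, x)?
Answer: -69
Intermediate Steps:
x = 0 (x = 0 + 0 = 0)
-69 - F(4, x) = -69 - 1*0 = -69 + 0 = -69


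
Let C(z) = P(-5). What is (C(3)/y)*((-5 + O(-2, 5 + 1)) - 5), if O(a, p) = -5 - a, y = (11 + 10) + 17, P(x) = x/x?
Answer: -13/38 ≈ -0.34211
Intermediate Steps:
P(x) = 1
y = 38 (y = 21 + 17 = 38)
C(z) = 1
(C(3)/y)*((-5 + O(-2, 5 + 1)) - 5) = (1/38)*((-5 + (-5 - 1*(-2))) - 5) = (1*(1/38))*((-5 + (-5 + 2)) - 5) = ((-5 - 3) - 5)/38 = (-8 - 5)/38 = (1/38)*(-13) = -13/38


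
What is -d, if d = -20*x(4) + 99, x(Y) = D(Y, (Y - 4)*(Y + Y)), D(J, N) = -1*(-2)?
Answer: -59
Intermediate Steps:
D(J, N) = 2
x(Y) = 2
d = 59 (d = -20*2 + 99 = -40 + 99 = 59)
-d = -1*59 = -59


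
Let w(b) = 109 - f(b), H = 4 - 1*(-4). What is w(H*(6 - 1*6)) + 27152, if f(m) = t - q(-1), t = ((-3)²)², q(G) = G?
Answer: 27179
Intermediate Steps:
t = 81 (t = 9² = 81)
f(m) = 82 (f(m) = 81 - 1*(-1) = 81 + 1 = 82)
H = 8 (H = 4 + 4 = 8)
w(b) = 27 (w(b) = 109 - 1*82 = 109 - 82 = 27)
w(H*(6 - 1*6)) + 27152 = 27 + 27152 = 27179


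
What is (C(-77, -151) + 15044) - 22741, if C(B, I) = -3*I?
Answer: -7244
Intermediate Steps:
(C(-77, -151) + 15044) - 22741 = (-3*(-151) + 15044) - 22741 = (453 + 15044) - 22741 = 15497 - 22741 = -7244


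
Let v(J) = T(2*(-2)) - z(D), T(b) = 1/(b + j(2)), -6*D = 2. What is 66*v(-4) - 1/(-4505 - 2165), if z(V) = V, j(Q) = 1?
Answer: 1/6670 ≈ 0.00014993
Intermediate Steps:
D = -1/3 (D = -1/6*2 = -1/3 ≈ -0.33333)
T(b) = 1/(1 + b) (T(b) = 1/(b + 1) = 1/(1 + b))
v(J) = 0 (v(J) = 1/(1 + 2*(-2)) - 1*(-1/3) = 1/(1 - 4) + 1/3 = 1/(-3) + 1/3 = -1/3 + 1/3 = 0)
66*v(-4) - 1/(-4505 - 2165) = 66*0 - 1/(-4505 - 2165) = 0 - 1/(-6670) = 0 - 1*(-1/6670) = 0 + 1/6670 = 1/6670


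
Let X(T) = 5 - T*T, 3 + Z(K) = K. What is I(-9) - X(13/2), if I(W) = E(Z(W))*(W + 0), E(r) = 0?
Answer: 149/4 ≈ 37.250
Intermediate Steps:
Z(K) = -3 + K
X(T) = 5 - T²
I(W) = 0 (I(W) = 0*(W + 0) = 0*W = 0)
I(-9) - X(13/2) = 0 - (5 - (13/2)²) = 0 - (5 - 1*169/4) = 0 - (5 - 169/4) = 0 - 1*(-149/4) = 0 + 149/4 = 149/4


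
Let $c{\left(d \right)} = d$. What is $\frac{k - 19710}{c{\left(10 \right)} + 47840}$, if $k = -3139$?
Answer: $- \frac{22849}{47850} \approx -0.47751$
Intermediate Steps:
$\frac{k - 19710}{c{\left(10 \right)} + 47840} = \frac{-3139 - 19710}{10 + 47840} = - \frac{22849}{47850}$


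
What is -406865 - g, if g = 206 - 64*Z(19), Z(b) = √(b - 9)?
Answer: -407071 + 64*√10 ≈ -4.0687e+5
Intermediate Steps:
Z(b) = √(-9 + b)
g = 206 - 64*√10 (g = 206 - 64*√(-9 + 19) = 206 - 64*√10 ≈ 3.6142)
-406865 - g = -406865 - (206 - 64*√10) = -406865 + (-206 + 64*√10) = -407071 + 64*√10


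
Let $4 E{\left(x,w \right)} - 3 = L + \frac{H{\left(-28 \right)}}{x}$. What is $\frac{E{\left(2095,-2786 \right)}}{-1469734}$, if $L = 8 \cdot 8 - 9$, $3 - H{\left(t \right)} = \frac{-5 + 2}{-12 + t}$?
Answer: $- \frac{4860517}{492654836800} \approx -9.866 \cdot 10^{-6}$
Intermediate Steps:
$H{\left(t \right)} = 3 + \frac{3}{-12 + t}$ ($H{\left(t \right)} = 3 - \frac{-5 + 2}{-12 + t} = 3 - - \frac{3}{-12 + t} = 3 + \frac{3}{-12 + t}$)
$L = 55$ ($L = 64 - 9 = 55$)
$E{\left(x,w \right)} = \frac{29}{2} + \frac{117}{160 x}$ ($E{\left(x,w \right)} = \frac{3}{4} + \frac{55 + \frac{3 \frac{1}{-12 - 28} \left(-11 - 28\right)}{x}}{4} = \frac{3}{4} + \frac{55 + \frac{3 \frac{1}{-40} \left(-39\right)}{x}}{4} = \frac{3}{4} + \frac{55 + \frac{3 \left(- \frac{1}{40}\right) \left(-39\right)}{x}}{4} = \frac{3}{4} + \frac{55 + \frac{117}{40 x}}{4} = \frac{3}{4} + \left(\frac{55}{4} + \frac{117}{160 x}\right) = \frac{29}{2} + \frac{117}{160 x}$)
$\frac{E{\left(2095,-2786 \right)}}{-1469734} = \frac{\frac{1}{160} \cdot \frac{1}{2095} \left(117 + 2320 \cdot 2095\right)}{-1469734} = \frac{1}{160} \cdot \frac{1}{2095} \left(117 + 4860400\right) \left(- \frac{1}{1469734}\right) = \frac{1}{160} \cdot \frac{1}{2095} \cdot 4860517 \left(- \frac{1}{1469734}\right) = \frac{4860517}{335200} \left(- \frac{1}{1469734}\right) = - \frac{4860517}{492654836800}$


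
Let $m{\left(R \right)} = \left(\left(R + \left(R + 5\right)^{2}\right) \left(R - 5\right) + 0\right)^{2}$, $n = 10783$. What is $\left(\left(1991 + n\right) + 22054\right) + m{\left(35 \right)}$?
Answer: $2405937328$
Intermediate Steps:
$m{\left(R \right)} = \left(-5 + R\right)^{2} \left(R + \left(5 + R\right)^{2}\right)^{2}$ ($m{\left(R \right)} = \left(\left(R + \left(5 + R\right)^{2}\right) \left(-5 + R\right) + 0\right)^{2} = \left(\left(-5 + R\right) \left(R + \left(5 + R\right)^{2}\right) + 0\right)^{2} = \left(\left(-5 + R\right) \left(R + \left(5 + R\right)^{2}\right)\right)^{2} = \left(-5 + R\right)^{2} \left(R + \left(5 + R\right)^{2}\right)^{2}$)
$\left(\left(1991 + n\right) + 22054\right) + m{\left(35 \right)} = \left(\left(1991 + 10783\right) + 22054\right) + \left(-5 + 35\right)^{2} \left(35 + \left(5 + 35\right)^{2}\right)^{2} = \left(12774 + 22054\right) + 30^{2} \left(35 + 40^{2}\right)^{2} = 34828 + 900 \left(35 + 1600\right)^{2} = 34828 + 900 \cdot 1635^{2} = 34828 + 900 \cdot 2673225 = 34828 + 2405902500 = 2405937328$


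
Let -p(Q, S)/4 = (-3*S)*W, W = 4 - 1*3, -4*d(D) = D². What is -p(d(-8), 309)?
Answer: -3708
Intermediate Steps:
d(D) = -D²/4
W = 1 (W = 4 - 3 = 1)
p(Q, S) = 12*S (p(Q, S) = -4*(-3*S) = -(-12)*S = 12*S)
-p(d(-8), 309) = -12*309 = -1*3708 = -3708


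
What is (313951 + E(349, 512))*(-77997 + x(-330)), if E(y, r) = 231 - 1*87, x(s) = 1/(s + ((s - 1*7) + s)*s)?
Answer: -1076854646817721/43956 ≈ -2.4498e+10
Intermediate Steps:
x(s) = 1/(s + s*(-7 + 2*s)) (x(s) = 1/(s + ((s - 7) + s)*s) = 1/(s + ((-7 + s) + s)*s) = 1/(s + (-7 + 2*s)*s) = 1/(s + s*(-7 + 2*s)))
E(y, r) = 144 (E(y, r) = 231 - 87 = 144)
(313951 + E(349, 512))*(-77997 + x(-330)) = (313951 + 144)*(-77997 + (1/2)/(-330*(-3 - 330))) = 314095*(-77997 + (1/2)*(-1/330)/(-333)) = 314095*(-77997 + (1/2)*(-1/330)*(-1/333)) = 314095*(-77997 + 1/219780) = 314095*(-17142180659/219780) = -1076854646817721/43956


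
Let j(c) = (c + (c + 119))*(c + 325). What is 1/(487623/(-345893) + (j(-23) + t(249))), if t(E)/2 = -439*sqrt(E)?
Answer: 2637458148998315/35176394663270222941 + 105045647420222*sqrt(249)/35176394663270222941 ≈ 0.00012210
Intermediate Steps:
j(c) = (119 + 2*c)*(325 + c) (j(c) = (c + (119 + c))*(325 + c) = (119 + 2*c)*(325 + c))
t(E) = -878*sqrt(E) (t(E) = 2*(-439*sqrt(E)) = -878*sqrt(E))
1/(487623/(-345893) + (j(-23) + t(249))) = 1/(487623/(-345893) + ((38675 + 2*(-23)**2 + 769*(-23)) - 878*sqrt(249))) = 1/(487623*(-1/345893) + ((38675 + 2*529 - 17687) - 878*sqrt(249))) = 1/(-487623/345893 + ((38675 + 1058 - 17687) - 878*sqrt(249))) = 1/(-487623/345893 + (22046 - 878*sqrt(249))) = 1/(7625069455/345893 - 878*sqrt(249))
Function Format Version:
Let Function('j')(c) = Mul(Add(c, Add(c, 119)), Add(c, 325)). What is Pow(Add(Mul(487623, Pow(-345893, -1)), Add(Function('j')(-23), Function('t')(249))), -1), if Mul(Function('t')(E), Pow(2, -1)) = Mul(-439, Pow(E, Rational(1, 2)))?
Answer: Add(Rational(2637458148998315, 35176394663270222941), Mul(Rational(105045647420222, 35176394663270222941), Pow(249, Rational(1, 2)))) ≈ 0.00012210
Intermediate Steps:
Function('j')(c) = Mul(Add(119, Mul(2, c)), Add(325, c)) (Function('j')(c) = Mul(Add(c, Add(119, c)), Add(325, c)) = Mul(Add(119, Mul(2, c)), Add(325, c)))
Function('t')(E) = Mul(-878, Pow(E, Rational(1, 2))) (Function('t')(E) = Mul(2, Mul(-439, Pow(E, Rational(1, 2)))) = Mul(-878, Pow(E, Rational(1, 2))))
Pow(Add(Mul(487623, Pow(-345893, -1)), Add(Function('j')(-23), Function('t')(249))), -1) = Pow(Add(Mul(487623, Pow(-345893, -1)), Add(Add(38675, Mul(2, Pow(-23, 2)), Mul(769, -23)), Mul(-878, Pow(249, Rational(1, 2))))), -1) = Pow(Add(Mul(487623, Rational(-1, 345893)), Add(Add(38675, Mul(2, 529), -17687), Mul(-878, Pow(249, Rational(1, 2))))), -1) = Pow(Add(Rational(-487623, 345893), Add(Add(38675, 1058, -17687), Mul(-878, Pow(249, Rational(1, 2))))), -1) = Pow(Add(Rational(-487623, 345893), Add(22046, Mul(-878, Pow(249, Rational(1, 2))))), -1) = Pow(Add(Rational(7625069455, 345893), Mul(-878, Pow(249, Rational(1, 2)))), -1)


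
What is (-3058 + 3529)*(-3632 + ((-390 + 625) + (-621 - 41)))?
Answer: -1911789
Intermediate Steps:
(-3058 + 3529)*(-3632 + ((-390 + 625) + (-621 - 41))) = 471*(-3632 + (235 - 662)) = 471*(-3632 - 427) = 471*(-4059) = -1911789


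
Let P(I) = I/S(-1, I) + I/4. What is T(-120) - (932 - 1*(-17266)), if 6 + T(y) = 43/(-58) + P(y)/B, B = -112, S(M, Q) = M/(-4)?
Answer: -29557105/1624 ≈ -18200.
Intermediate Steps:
S(M, Q) = -M/4 (S(M, Q) = M*(-¼) = -M/4)
P(I) = 17*I/4 (P(I) = I/((-¼*(-1))) + I/4 = I/(¼) + I*(¼) = I*4 + I/4 = 4*I + I/4 = 17*I/4)
T(y) = -391/58 - 17*y/448 (T(y) = -6 + (43/(-58) + (17*y/4)/(-112)) = -6 + (43*(-1/58) + (17*y/4)*(-1/112)) = -6 + (-43/58 - 17*y/448) = -391/58 - 17*y/448)
T(-120) - (932 - 1*(-17266)) = (-391/58 - 17/448*(-120)) - (932 - 1*(-17266)) = (-391/58 + 255/56) - (932 + 17266) = -3553/1624 - 1*18198 = -3553/1624 - 18198 = -29557105/1624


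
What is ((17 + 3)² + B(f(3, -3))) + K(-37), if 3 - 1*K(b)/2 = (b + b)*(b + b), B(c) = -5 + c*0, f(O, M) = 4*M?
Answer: -10551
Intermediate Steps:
B(c) = -5 (B(c) = -5 + 0 = -5)
K(b) = 6 - 8*b² (K(b) = 6 - 2*(b + b)*(b + b) = 6 - 2*2*b*2*b = 6 - 8*b²)
((17 + 3)² + B(f(3, -3))) + K(-37) = ((17 + 3)² - 5) + (6 - 8*(-37)²) = (20² - 5) + (6 - 8*1369) = (400 - 5) + (6 - 10952) = 395 - 10946 = -10551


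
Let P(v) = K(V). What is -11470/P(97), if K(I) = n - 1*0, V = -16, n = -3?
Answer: 11470/3 ≈ 3823.3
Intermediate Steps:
K(I) = -3 (K(I) = -3 - 1*0 = -3 + 0 = -3)
P(v) = -3
-11470/P(97) = -11470/(-3) = -11470*(-1/3) = 11470/3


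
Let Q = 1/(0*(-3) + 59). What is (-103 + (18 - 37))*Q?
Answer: -122/59 ≈ -2.0678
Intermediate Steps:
Q = 1/59 (Q = 1/(0 + 59) = 1/59 ≈ 0.016949)
(-103 + (18 - 37))*Q = (-103 + (18 - 37))*(1/59) = (-103 - 19)*(1/59) = -122*1/59 = -122/59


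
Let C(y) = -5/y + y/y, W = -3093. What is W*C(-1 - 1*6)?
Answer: -37116/7 ≈ -5302.3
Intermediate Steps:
C(y) = 1 - 5/y (C(y) = -5/y + 1 = 1 - 5/y)
W*C(-1 - 1*6) = -3093*(-5 + (-1 - 1*6))/(-1 - 1*6) = -3093*(-5 + (-1 - 6))/(-1 - 6) = -3093*(-5 - 7)/(-7) = -(-3093)*(-12)/7 = -3093*12/7 = -37116/7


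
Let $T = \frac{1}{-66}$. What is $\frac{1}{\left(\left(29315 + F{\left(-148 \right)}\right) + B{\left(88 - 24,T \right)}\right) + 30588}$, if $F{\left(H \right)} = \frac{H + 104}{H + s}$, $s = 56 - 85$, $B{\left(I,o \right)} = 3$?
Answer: $\frac{177}{10603406} \approx 1.6693 \cdot 10^{-5}$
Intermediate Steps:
$T = - \frac{1}{66} \approx -0.015152$
$s = -29$ ($s = 56 - 85 = -29$)
$F{\left(H \right)} = \frac{104 + H}{-29 + H}$ ($F{\left(H \right)} = \frac{H + 104}{H - 29} = \frac{104 + H}{-29 + H}$)
$\frac{1}{\left(\left(29315 + F{\left(-148 \right)}\right) + B{\left(88 - 24,T \right)}\right) + 30588} = \frac{1}{\left(\left(29315 + \frac{104 - 148}{-29 - 148}\right) + 3\right) + 30588} = \frac{1}{\left(\left(29315 + \frac{1}{-177} \left(-44\right)\right) + 3\right) + 30588} = \frac{1}{\left(\left(29315 - - \frac{44}{177}\right) + 3\right) + 30588} = \frac{1}{\left(\left(29315 + \frac{44}{177}\right) + 3\right) + 30588} = \frac{1}{\left(\frac{5188799}{177} + 3\right) + 30588} = \frac{1}{\frac{5189330}{177} + 30588} = \frac{1}{\frac{10603406}{177}} = \frac{177}{10603406}$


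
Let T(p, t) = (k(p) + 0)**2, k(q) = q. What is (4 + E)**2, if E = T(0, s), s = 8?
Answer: 16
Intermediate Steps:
T(p, t) = p**2 (T(p, t) = (p + 0)**2 = p**2)
E = 0 (E = 0**2 = 0)
(4 + E)**2 = (4 + 0)**2 = 4**2 = 16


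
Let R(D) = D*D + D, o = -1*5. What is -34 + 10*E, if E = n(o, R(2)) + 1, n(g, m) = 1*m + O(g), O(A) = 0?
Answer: 36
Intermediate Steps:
o = -5
R(D) = D + D² (R(D) = D² + D = D + D²)
n(g, m) = m (n(g, m) = 1*m + 0 = m + 0 = m)
E = 7 (E = 2*(1 + 2) + 1 = 2*3 + 1 = 6 + 1 = 7)
-34 + 10*E = -34 + 10*7 = -34 + 70 = 36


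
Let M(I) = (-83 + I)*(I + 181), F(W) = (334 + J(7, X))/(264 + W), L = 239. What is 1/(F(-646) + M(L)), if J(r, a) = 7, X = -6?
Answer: 382/25028299 ≈ 1.5263e-5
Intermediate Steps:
F(W) = 341/(264 + W) (F(W) = (334 + 7)/(264 + W) = 341/(264 + W))
M(I) = (-83 + I)*(181 + I)
1/(F(-646) + M(L)) = 1/(341/(264 - 646) + (-15023 + 239² + 98*239)) = 1/(341/(-382) + (-15023 + 57121 + 23422)) = 1/(341*(-1/382) + 65520) = 1/(-341/382 + 65520) = 1/(25028299/382) = 382/25028299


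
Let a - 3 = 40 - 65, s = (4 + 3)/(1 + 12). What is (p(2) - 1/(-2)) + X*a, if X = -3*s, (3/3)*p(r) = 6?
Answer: 1093/26 ≈ 42.038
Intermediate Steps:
s = 7/13 ≈ 0.53846
a = -22 (a = 3 + (40 - 65) = 3 - 25 = -22)
p(r) = 6
X = -21/13 (X = -3*7/13 = -21/13 ≈ -1.6154)
(p(2) - 1/(-2)) + X*a = (6 - 1/(-2)) - 21/13*(-22) = (6 - ½*(-1)) + 462/13 = (6 + ½) + 462/13 = 13/2 + 462/13 = 1093/26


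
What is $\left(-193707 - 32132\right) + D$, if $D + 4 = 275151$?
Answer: $49308$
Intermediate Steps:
$D = 275147$ ($D = -4 + 275151 = 275147$)
$\left(-193707 - 32132\right) + D = \left(-193707 - 32132\right) + 275147 = -225839 + 275147 = 49308$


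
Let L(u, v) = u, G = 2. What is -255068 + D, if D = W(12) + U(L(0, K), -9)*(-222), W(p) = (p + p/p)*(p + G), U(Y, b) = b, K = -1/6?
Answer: -252888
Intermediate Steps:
K = -1/6 (K = -1*1/6 = -1/6 ≈ -0.16667)
W(p) = (1 + p)*(2 + p) (W(p) = (p + p/p)*(p + 2) = (p + 1)*(2 + p) = (1 + p)*(2 + p))
D = 2180 (D = (2 + 12**2 + 3*12) - 9*(-222) = (2 + 144 + 36) + 1998 = 182 + 1998 = 2180)
-255068 + D = -255068 + 2180 = -252888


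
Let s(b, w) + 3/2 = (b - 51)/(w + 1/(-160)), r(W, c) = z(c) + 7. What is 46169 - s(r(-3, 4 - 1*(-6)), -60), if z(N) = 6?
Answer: 886553781/19202 ≈ 46170.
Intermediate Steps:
r(W, c) = 13 (r(W, c) = 6 + 7 = 13)
s(b, w) = -3/2 + (-51 + b)/(-1/160 + w) (s(b, w) = -3/2 + (b - 51)/(w + 1/(-160)) = -3/2 + (-51 + b)/(w - 1/160) = -3/2 + (-51 + b)/(-1/160 + w))
46169 - s(r(-3, 4 - 1*(-6)), -60) = 46169 - (-16317 - 480*(-60) + 320*13)/(2*(-1 + 160*(-60))) = 46169 - (-16317 + 28800 + 4160)/(2*(-1 - 9600)) = 46169 - 16643/(2*(-9601)) = 46169 - (-1)*16643/(2*9601) = 46169 - 1*(-16643/19202) = 46169 + 16643/19202 = 886553781/19202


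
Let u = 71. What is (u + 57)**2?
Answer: 16384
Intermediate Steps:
(u + 57)**2 = (71 + 57)**2 = 128**2 = 16384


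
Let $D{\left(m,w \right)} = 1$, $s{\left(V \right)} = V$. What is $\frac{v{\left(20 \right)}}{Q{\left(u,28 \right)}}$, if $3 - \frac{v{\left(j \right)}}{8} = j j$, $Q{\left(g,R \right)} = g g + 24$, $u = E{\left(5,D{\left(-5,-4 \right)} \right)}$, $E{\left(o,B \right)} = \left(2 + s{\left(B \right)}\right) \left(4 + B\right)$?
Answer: $- \frac{3176}{249} \approx -12.755$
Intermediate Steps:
$E{\left(o,B \right)} = \left(2 + B\right) \left(4 + B\right)$
$u = 15$ ($u = 8 + 1^{2} + 6 \cdot 1 = 8 + 1 + 6 = 15$)
$Q{\left(g,R \right)} = 24 + g^{2}$ ($Q{\left(g,R \right)} = g^{2} + 24 = 24 + g^{2}$)
$v{\left(j \right)} = 24 - 8 j^{2}$ ($v{\left(j \right)} = 24 - 8 j j = 24 - 8 j^{2}$)
$\frac{v{\left(20 \right)}}{Q{\left(u,28 \right)}} = \frac{24 - 8 \cdot 20^{2}}{24 + 15^{2}} = \frac{24 - 3200}{24 + 225} = \frac{24 - 3200}{249} = \left(-3176\right) \frac{1}{249} = - \frac{3176}{249}$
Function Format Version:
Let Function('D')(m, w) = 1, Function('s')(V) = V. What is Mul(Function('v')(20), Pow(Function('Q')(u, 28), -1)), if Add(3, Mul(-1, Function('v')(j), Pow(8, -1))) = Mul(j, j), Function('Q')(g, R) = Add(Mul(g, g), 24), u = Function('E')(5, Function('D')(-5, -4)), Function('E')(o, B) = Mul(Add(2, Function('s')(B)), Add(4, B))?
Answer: Rational(-3176, 249) ≈ -12.755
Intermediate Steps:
Function('E')(o, B) = Mul(Add(2, B), Add(4, B))
u = 15 (u = Add(8, Pow(1, 2), Mul(6, 1)) = Add(8, 1, 6) = 15)
Function('Q')(g, R) = Add(24, Pow(g, 2)) (Function('Q')(g, R) = Add(Pow(g, 2), 24) = Add(24, Pow(g, 2)))
Function('v')(j) = Add(24, Mul(-8, Pow(j, 2))) (Function('v')(j) = Add(24, Mul(-8, Mul(j, j))) = Add(24, Mul(-8, Pow(j, 2))))
Mul(Function('v')(20), Pow(Function('Q')(u, 28), -1)) = Mul(Add(24, Mul(-8, Pow(20, 2))), Pow(Add(24, Pow(15, 2)), -1)) = Mul(Add(24, Mul(-8, 400)), Pow(Add(24, 225), -1)) = Mul(Add(24, -3200), Pow(249, -1)) = Mul(-3176, Rational(1, 249)) = Rational(-3176, 249)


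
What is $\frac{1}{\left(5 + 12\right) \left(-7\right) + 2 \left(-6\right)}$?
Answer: $- \frac{1}{131} \approx -0.0076336$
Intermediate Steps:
$\frac{1}{\left(5 + 12\right) \left(-7\right) + 2 \left(-6\right)} = \frac{1}{17 \left(-7\right) - 12} = \frac{1}{-119 - 12} = \frac{1}{-131} = - \frac{1}{131}$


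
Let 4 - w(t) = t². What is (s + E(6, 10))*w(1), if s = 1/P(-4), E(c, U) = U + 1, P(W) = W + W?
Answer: 261/8 ≈ 32.625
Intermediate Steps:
P(W) = 2*W
E(c, U) = 1 + U
s = -⅛ (s = 1/(2*(-4)) = 1/(-8) = -⅛ ≈ -0.12500)
w(t) = 4 - t²
(s + E(6, 10))*w(1) = (-⅛ + (1 + 10))*(4 - 1*1²) = (-⅛ + 11)*(4 - 1*1) = 87*(4 - 1)/8 = (87/8)*3 = 261/8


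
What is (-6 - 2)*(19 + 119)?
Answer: -1104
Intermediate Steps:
(-6 - 2)*(19 + 119) = -8*138 = -1104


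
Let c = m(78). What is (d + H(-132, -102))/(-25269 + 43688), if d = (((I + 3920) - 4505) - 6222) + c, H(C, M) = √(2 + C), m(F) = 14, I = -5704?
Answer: -12497/18419 + I*√130/18419 ≈ -0.67848 + 0.00061902*I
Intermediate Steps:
c = 14
d = -12497 (d = (((-5704 + 3920) - 4505) - 6222) + 14 = ((-1784 - 4505) - 6222) + 14 = (-6289 - 6222) + 14 = -12511 + 14 = -12497)
(d + H(-132, -102))/(-25269 + 43688) = (-12497 + √(2 - 132))/(-25269 + 43688) = (-12497 + √(-130))/18419 = (-12497 + I*√130)*(1/18419) = -12497/18419 + I*√130/18419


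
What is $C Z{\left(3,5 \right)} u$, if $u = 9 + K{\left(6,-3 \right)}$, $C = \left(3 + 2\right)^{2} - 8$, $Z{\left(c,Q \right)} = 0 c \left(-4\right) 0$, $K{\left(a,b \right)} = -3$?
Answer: $0$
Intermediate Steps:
$Z{\left(c,Q \right)} = 0$ ($Z{\left(c,Q \right)} = 0 \left(-4\right) 0 = 0 \cdot 0 = 0$)
$C = 17$ ($C = 5^{2} - 8 = 25 - 8 = 17$)
$u = 6$ ($u = 9 - 3 = 6$)
$C Z{\left(3,5 \right)} u = 17 \cdot 0 \cdot 6 = 0 \cdot 6 = 0$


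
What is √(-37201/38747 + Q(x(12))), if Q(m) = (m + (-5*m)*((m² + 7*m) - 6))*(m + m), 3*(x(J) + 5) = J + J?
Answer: 5*I*√128691612257/38747 ≈ 46.292*I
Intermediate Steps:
x(J) = -5 + 2*J/3 (x(J) = -5 + (J + J)/3 = -5 + (2*J)/3 = -5 + 2*J/3)
Q(m) = 2*m*(m - 5*m*(-6 + m² + 7*m)) (Q(m) = (m + (-5*m)*(-6 + m² + 7*m))*(2*m) = (m - 5*m*(-6 + m² + 7*m))*(2*m) = 2*m*(m - 5*m*(-6 + m² + 7*m)))
√(-37201/38747 + Q(x(12))) = √(-37201/38747 + (-5 + (⅔)*12)²*(62 - 70*(-5 + (⅔)*12) - 10*(-5 + (⅔)*12)²)) = √(-37201*1/38747 + (-5 + 8)²*(62 - 70*(-5 + 8) - 10*(-5 + 8)²)) = √(-37201/38747 + 3²*(62 - 70*3 - 10*3²)) = √(-37201/38747 + 9*(62 - 210 - 10*9)) = √(-37201/38747 + 9*(62 - 210 - 90)) = √(-37201/38747 + 9*(-238)) = √(-37201/38747 - 2142) = √(-83033275/38747) = 5*I*√128691612257/38747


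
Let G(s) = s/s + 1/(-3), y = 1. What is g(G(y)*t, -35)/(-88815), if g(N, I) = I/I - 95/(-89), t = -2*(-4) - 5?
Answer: -184/7904535 ≈ -2.3278e-5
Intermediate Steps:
t = 3 (t = 8 - 5 = 3)
G(s) = ⅔ (G(s) = 1 + 1*(-⅓) = 1 - ⅓ = ⅔)
g(N, I) = 184/89 (g(N, I) = 1 - 95*(-1/89) = 1 + 95/89 = 184/89)
g(G(y)*t, -35)/(-88815) = (184/89)/(-88815) = (184/89)*(-1/88815) = -184/7904535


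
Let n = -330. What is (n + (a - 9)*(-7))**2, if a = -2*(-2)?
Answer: 87025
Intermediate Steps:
a = 4
(n + (a - 9)*(-7))**2 = (-330 + (4 - 9)*(-7))**2 = (-330 - 5*(-7))**2 = (-330 + 35)**2 = (-295)**2 = 87025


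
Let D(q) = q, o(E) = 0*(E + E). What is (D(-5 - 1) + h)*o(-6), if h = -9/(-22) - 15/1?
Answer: 0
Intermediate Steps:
o(E) = 0 (o(E) = 0*(2*E) = 0)
h = -321/22 (h = -9*(-1/22) - 15*1 = 9/22 - 15 = -321/22 ≈ -14.591)
(D(-5 - 1) + h)*o(-6) = ((-5 - 1) - 321/22)*0 = (-6 - 321/22)*0 = -453/22*0 = 0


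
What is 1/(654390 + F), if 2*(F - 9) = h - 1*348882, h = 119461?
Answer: 2/1079377 ≈ 1.8529e-6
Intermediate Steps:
F = -229403/2 (F = 9 + (119461 - 1*348882)/2 = 9 + (119461 - 348882)/2 = 9 + (½)*(-229421) = 9 - 229421/2 = -229403/2 ≈ -1.1470e+5)
1/(654390 + F) = 1/(654390 - 229403/2) = 1/(1079377/2) = 2/1079377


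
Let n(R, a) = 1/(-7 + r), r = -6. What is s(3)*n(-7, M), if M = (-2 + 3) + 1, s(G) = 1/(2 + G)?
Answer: -1/65 ≈ -0.015385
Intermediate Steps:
M = 2 (M = 1 + 1 = 2)
n(R, a) = -1/13 (n(R, a) = 1/(-7 - 6) = 1/(-13) = -1/13)
s(3)*n(-7, M) = -1/13/(2 + 3) = -1/13/5 = (⅕)*(-1/13) = -1/65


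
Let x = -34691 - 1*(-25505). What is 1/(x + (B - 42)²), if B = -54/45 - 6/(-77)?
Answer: -148225/1085968446 ≈ -0.00013649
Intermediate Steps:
x = -9186 (x = -34691 + 25505 = -9186)
B = -432/385 (B = -54*1/45 - 6*(-1/77) = -6/5 + 6/77 = -432/385 ≈ -1.1221)
1/(x + (B - 42)²) = 1/(-9186 + (-432/385 - 42)²) = 1/(-9186 + (-16602/385)²) = 1/(-9186 + 275626404/148225) = 1/(-1085968446/148225) = -148225/1085968446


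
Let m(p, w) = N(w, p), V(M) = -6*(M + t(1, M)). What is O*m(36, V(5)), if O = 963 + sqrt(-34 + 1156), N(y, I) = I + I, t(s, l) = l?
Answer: 69336 + 72*sqrt(1122) ≈ 71748.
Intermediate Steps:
N(y, I) = 2*I
V(M) = -12*M (V(M) = -6*(M + M) = -12*M)
m(p, w) = 2*p
O = 963 + sqrt(1122) ≈ 996.50
O*m(36, V(5)) = (963 + sqrt(1122))*(2*36) = (963 + sqrt(1122))*72 = 69336 + 72*sqrt(1122)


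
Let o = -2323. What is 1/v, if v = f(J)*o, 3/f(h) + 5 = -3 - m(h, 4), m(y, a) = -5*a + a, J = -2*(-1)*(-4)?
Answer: -8/6969 ≈ -0.0011479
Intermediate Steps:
J = -8 (J = 2*(-4) = -8)
m(y, a) = -4*a
f(h) = 3/8 (f(h) = 3/(-5 + (-3 - (-4)*4)) = 3/(-5 + (-3 - 1*(-16))) = 3/(-5 + (-3 + 16)) = 3/(-5 + 13) = 3/8)
v = -6969/8 (v = (3/8)*(-2323) = -6969/8 ≈ -871.13)
1/v = 1/(-6969/8) = -8/6969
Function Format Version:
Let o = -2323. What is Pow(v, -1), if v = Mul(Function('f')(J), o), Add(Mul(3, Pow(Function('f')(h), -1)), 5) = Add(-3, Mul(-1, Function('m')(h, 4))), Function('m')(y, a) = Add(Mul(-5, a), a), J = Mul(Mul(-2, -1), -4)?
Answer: Rational(-8, 6969) ≈ -0.0011479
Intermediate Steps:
J = -8 (J = Mul(2, -4) = -8)
Function('m')(y, a) = Mul(-4, a)
Function('f')(h) = Rational(3, 8) (Function('f')(h) = Mul(3, Pow(Add(-5, Add(-3, Mul(-1, Mul(-4, 4)))), -1)) = Mul(3, Pow(Add(-5, Add(-3, Mul(-1, -16))), -1)) = Mul(3, Pow(Add(-5, Add(-3, 16)), -1)) = Mul(3, Pow(Add(-5, 13), -1)) = Mul(3, Pow(8, -1)) = Mul(3, Rational(1, 8)) = Rational(3, 8))
v = Rational(-6969, 8) (v = Mul(Rational(3, 8), -2323) = Rational(-6969, 8) ≈ -871.13)
Pow(v, -1) = Pow(Rational(-6969, 8), -1) = Rational(-8, 6969)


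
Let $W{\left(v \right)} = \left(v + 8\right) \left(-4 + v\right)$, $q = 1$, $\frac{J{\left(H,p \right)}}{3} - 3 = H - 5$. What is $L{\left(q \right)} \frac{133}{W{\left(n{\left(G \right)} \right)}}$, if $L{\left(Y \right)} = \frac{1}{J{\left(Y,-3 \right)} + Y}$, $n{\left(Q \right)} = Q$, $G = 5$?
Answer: $- \frac{133}{26} \approx -5.1154$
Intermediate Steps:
$J{\left(H,p \right)} = -6 + 3 H$ ($J{\left(H,p \right)} = 9 + 3 \left(H - 5\right) = 9 + 3 \left(-5 + H\right) = 9 + \left(-15 + 3 H\right) = -6 + 3 H$)
$W{\left(v \right)} = \left(-4 + v\right) \left(8 + v\right)$ ($W{\left(v \right)} = \left(8 + v\right) \left(-4 + v\right) = \left(-4 + v\right) \left(8 + v\right)$)
$L{\left(Y \right)} = \frac{1}{-6 + 4 Y}$ ($L{\left(Y \right)} = \frac{1}{\left(-6 + 3 Y\right) + Y} = \frac{1}{-6 + 4 Y}$)
$L{\left(q \right)} \frac{133}{W{\left(n{\left(G \right)} \right)}} = \frac{1}{2 \left(-3 + 2 \cdot 1\right)} \frac{133}{-32 + 5^{2} + 4 \cdot 5} = \frac{1}{2 \left(-3 + 2\right)} \frac{133}{-32 + 25 + 20} = \frac{1}{2 \left(-1\right)} \frac{133}{13} = \frac{1}{2} \left(-1\right) 133 \cdot \frac{1}{13} = \left(- \frac{1}{2}\right) \frac{133}{13} = - \frac{133}{26}$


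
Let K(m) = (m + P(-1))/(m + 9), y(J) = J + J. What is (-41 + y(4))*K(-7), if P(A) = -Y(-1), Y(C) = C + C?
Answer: 165/2 ≈ 82.500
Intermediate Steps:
y(J) = 2*J
Y(C) = 2*C
P(A) = 2 (P(A) = -2*(-1) = -1*(-2) = 2)
K(m) = (2 + m)/(9 + m) (K(m) = (m + 2)/(m + 9) = (2 + m)/(9 + m))
(-41 + y(4))*K(-7) = (-41 + 2*4)*((2 - 7)/(9 - 7)) = (-41 + 8)*(-5/2) = -33*(-5)/2 = -33*(-5/2) = 165/2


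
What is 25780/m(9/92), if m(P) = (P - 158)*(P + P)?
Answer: -109100960/130743 ≈ -834.47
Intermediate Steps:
m(P) = 2*P*(-158 + P) (m(P) = (-158 + P)*(2*P) = 2*P*(-158 + P))
25780/m(9/92) = 25780/((2*(9/92)*(-158 + 9/92))) = 25780/((2*(9/92)*(-14527/92))) = 25780/(-130743/4232) = 25780*(-4232/130743) = -109100960/130743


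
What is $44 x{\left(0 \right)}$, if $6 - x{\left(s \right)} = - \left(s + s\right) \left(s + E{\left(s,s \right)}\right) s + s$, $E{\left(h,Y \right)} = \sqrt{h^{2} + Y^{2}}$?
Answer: $264$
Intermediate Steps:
$E{\left(h,Y \right)} = \sqrt{Y^{2} + h^{2}}$
$x{\left(s \right)} = 6 - s + 2 s^{2} \left(s + \sqrt{2} \sqrt{s^{2}}\right)$ ($x{\left(s \right)} = 6 - \left(- \left(s + s\right) \left(s + \sqrt{s^{2} + s^{2}}\right) s + s\right) = 6 - \left(- 2 s \left(s + \sqrt{2 s^{2}}\right) s + s\right) = 6 - \left(- 2 s \left(s + \sqrt{2} \sqrt{s^{2}}\right) s + s\right) = 6 - \left(- 2 s^{2} \left(s + \sqrt{2} \sqrt{s^{2}}\right) + s\right) = 6 - \left(s - 2 s^{2} \left(s + \sqrt{2} \sqrt{s^{2}}\right)\right) = 6 + \left(- s + 2 s^{2} \left(s + \sqrt{2} \sqrt{s^{2}}\right)\right) = 6 - s + 2 s^{2} \left(s + \sqrt{2} \sqrt{s^{2}}\right)$)
$44 x{\left(0 \right)} = 44 \left(6 - 0 + 2 \cdot 0^{3} + 2 \sqrt{2} \cdot 0^{2} \sqrt{0^{2}}\right) = 44 \left(6 + 0 + 2 \cdot 0 + 2 \sqrt{2} \cdot 0 \sqrt{0}\right) = 44 \left(6 + 0 + 0 + 2 \sqrt{2} \cdot 0 \cdot 0\right) = 44 \left(6 + 0 + 0 + 0\right) = 44 \cdot 6 = 264$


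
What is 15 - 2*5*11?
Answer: -95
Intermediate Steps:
15 - 2*5*11 = 15 - 10*11 = 15 - 110 = -95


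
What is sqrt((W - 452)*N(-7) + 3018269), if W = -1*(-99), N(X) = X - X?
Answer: sqrt(3018269) ≈ 1737.3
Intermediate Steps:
N(X) = 0
W = 99
sqrt((W - 452)*N(-7) + 3018269) = sqrt((99 - 452)*0 + 3018269) = sqrt(-353*0 + 3018269) = sqrt(0 + 3018269) = sqrt(3018269)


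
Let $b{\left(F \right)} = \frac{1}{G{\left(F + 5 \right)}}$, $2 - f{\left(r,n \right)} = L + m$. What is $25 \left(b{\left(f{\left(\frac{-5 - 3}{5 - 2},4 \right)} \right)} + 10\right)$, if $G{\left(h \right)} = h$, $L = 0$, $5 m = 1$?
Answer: $\frac{8625}{34} \approx 253.68$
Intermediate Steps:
$m = \frac{1}{5}$ ($m = \frac{1}{5} \cdot 1 = \frac{1}{5} \approx 0.2$)
$f{\left(r,n \right)} = \frac{9}{5}$ ($f{\left(r,n \right)} = 2 - \left(0 + \frac{1}{5}\right) = 2 - \frac{1}{5} = \frac{9}{5}$)
$b{\left(F \right)} = \frac{1}{5 + F}$ ($b{\left(F \right)} = \frac{1}{F + 5} = \frac{1}{5 + F}$)
$25 \left(b{\left(f{\left(\frac{-5 - 3}{5 - 2},4 \right)} \right)} + 10\right) = 25 \left(\frac{1}{5 + \frac{9}{5}} + 10\right) = 25 \left(\frac{1}{\frac{34}{5}} + 10\right) = 25 \left(\frac{5}{34} + 10\right) = 25 \cdot \frac{345}{34} = \frac{8625}{34}$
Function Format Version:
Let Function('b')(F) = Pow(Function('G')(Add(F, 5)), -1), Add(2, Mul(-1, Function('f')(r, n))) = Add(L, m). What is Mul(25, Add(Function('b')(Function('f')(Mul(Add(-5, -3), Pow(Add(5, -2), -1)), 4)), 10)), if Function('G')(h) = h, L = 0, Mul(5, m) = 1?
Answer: Rational(8625, 34) ≈ 253.68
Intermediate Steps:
m = Rational(1, 5) (m = Mul(Rational(1, 5), 1) = Rational(1, 5) ≈ 0.20000)
Function('f')(r, n) = Rational(9, 5) (Function('f')(r, n) = Add(2, Mul(-1, Add(0, Rational(1, 5)))) = Add(2, Mul(-1, Rational(1, 5))) = Add(2, Rational(-1, 5)) = Rational(9, 5))
Function('b')(F) = Pow(Add(5, F), -1) (Function('b')(F) = Pow(Add(F, 5), -1) = Pow(Add(5, F), -1))
Mul(25, Add(Function('b')(Function('f')(Mul(Add(-5, -3), Pow(Add(5, -2), -1)), 4)), 10)) = Mul(25, Add(Pow(Add(5, Rational(9, 5)), -1), 10)) = Mul(25, Add(Pow(Rational(34, 5), -1), 10)) = Mul(25, Add(Rational(5, 34), 10)) = Mul(25, Rational(345, 34)) = Rational(8625, 34)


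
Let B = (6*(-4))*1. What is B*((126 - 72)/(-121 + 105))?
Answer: 81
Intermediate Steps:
B = -24 (B = -24*1 = -24)
B*((126 - 72)/(-121 + 105)) = -24*(126 - 72)/(-121 + 105) = -1296/(-16) = -1296*(-1)/16 = -24*(-27/8) = 81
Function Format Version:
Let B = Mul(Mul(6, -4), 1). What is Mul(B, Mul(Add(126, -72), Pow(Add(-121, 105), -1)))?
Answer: 81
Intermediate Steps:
B = -24 (B = Mul(-24, 1) = -24)
Mul(B, Mul(Add(126, -72), Pow(Add(-121, 105), -1))) = Mul(-24, Mul(Add(126, -72), Pow(Add(-121, 105), -1))) = Mul(-24, Mul(54, Pow(-16, -1))) = Mul(-24, Mul(54, Rational(-1, 16))) = Mul(-24, Rational(-27, 8)) = 81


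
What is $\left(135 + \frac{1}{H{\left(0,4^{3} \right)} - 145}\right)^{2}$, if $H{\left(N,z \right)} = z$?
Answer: $\frac{119552356}{6561} \approx 18222.0$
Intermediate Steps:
$\left(135 + \frac{1}{H{\left(0,4^{3} \right)} - 145}\right)^{2} = \left(135 + \frac{1}{4^{3} - 145}\right)^{2} = \left(135 + \frac{1}{64 - 145}\right)^{2} = \left(135 + \frac{1}{-81}\right)^{2} = \left(135 - \frac{1}{81}\right)^{2} = \left(\frac{10934}{81}\right)^{2} = \frac{119552356}{6561}$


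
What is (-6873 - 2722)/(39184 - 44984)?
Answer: 1919/1160 ≈ 1.6543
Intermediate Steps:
(-6873 - 2722)/(39184 - 44984) = -9595/(-5800) = -9595*(-1/5800) = 1919/1160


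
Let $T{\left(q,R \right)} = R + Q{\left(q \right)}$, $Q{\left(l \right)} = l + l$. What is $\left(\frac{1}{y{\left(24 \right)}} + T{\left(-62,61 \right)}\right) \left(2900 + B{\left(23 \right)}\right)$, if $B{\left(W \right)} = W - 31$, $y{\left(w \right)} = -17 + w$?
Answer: $- \frac{1272480}{7} \approx -1.8178 \cdot 10^{5}$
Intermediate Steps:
$Q{\left(l \right)} = 2 l$
$B{\left(W \right)} = -31 + W$ ($B{\left(W \right)} = W - 31 = -31 + W$)
$T{\left(q,R \right)} = R + 2 q$
$\left(\frac{1}{y{\left(24 \right)}} + T{\left(-62,61 \right)}\right) \left(2900 + B{\left(23 \right)}\right) = \left(\frac{1}{-17 + 24} + \left(61 + 2 \left(-62\right)\right)\right) \left(2900 + \left(-31 + 23\right)\right) = \left(\frac{1}{7} + \left(61 - 124\right)\right) \left(2900 - 8\right) = \left(\frac{1}{7} - 63\right) 2892 = \left(- \frac{440}{7}\right) 2892 = - \frac{1272480}{7}$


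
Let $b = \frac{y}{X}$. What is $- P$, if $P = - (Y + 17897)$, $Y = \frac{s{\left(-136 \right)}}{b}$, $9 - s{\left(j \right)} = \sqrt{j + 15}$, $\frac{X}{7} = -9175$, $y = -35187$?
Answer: $\frac{210106588}{11729} - \frac{706475 i}{35187} \approx 17913.0 - 20.078 i$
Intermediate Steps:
$X = -64225$ ($X = 7 \left(-9175\right) = -64225$)
$s{\left(j \right)} = 9 - \sqrt{15 + j}$ ($s{\left(j \right)} = 9 - \sqrt{j + 15} = 9 - \sqrt{15 + j}$)
$b = \frac{35187}{64225}$ ($b = - \frac{35187}{-64225} = \left(-35187\right) \left(- \frac{1}{64225}\right) = \frac{35187}{64225} \approx 0.54787$)
$Y = \frac{192675}{11729} - \frac{706475 i}{35187}$ ($Y = \frac{9 - \sqrt{15 - 136}}{\frac{35187}{64225}} = \left(9 - \sqrt{-121}\right) \frac{64225}{35187} = \left(9 - 11 i\right) \frac{64225}{35187} = \frac{192675}{11729} - \frac{706475 i}{35187} \approx 16.427 - 20.078 i$)
$P = - \frac{210106588}{11729} + \frac{706475 i}{35187}$ ($P = - (\left(\frac{192675}{11729} - \frac{706475 i}{35187}\right) + 17897) = - (\frac{210106588}{11729} - \frac{706475 i}{35187}) = - \frac{210106588}{11729} + \frac{706475 i}{35187} \approx -17913.0 + 20.078 i$)
$- P = - (- \frac{210106588}{11729} + \frac{706475 i}{35187}) = \frac{210106588}{11729} - \frac{706475 i}{35187}$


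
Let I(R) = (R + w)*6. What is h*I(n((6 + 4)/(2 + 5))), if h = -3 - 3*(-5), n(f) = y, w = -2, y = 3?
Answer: 72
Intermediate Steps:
n(f) = 3
I(R) = -12 + 6*R (I(R) = (R - 2)*6 = (-2 + R)*6 = -12 + 6*R)
h = 12 (h = -3 + 15 = 12)
h*I(n((6 + 4)/(2 + 5))) = 12*(-12 + 6*3) = 12*(-12 + 18) = 12*6 = 72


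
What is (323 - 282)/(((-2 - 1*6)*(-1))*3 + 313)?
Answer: 41/337 ≈ 0.12166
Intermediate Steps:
(323 - 282)/(((-2 - 1*6)*(-1))*3 + 313) = 41/(((-2 - 6)*(-1))*3 + 313) = 41/(-8*(-1)*3 + 313) = 41/(8*3 + 313) = 41/(24 + 313) = 41/337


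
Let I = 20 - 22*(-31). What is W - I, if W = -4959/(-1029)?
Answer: -239133/343 ≈ -697.18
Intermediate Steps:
W = 1653/343 (W = -4959*(-1/1029) = 1653/343 ≈ 4.8192)
I = 702 (I = 20 + 682 = 702)
W - I = 1653/343 - 1*702 = 1653/343 - 702 = -239133/343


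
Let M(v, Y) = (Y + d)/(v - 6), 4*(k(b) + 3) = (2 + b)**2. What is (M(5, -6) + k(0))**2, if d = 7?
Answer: 9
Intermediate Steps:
k(b) = -3 + (2 + b)**2/4
M(v, Y) = (7 + Y)/(-6 + v) (M(v, Y) = (Y + 7)/(v - 6) = (7 + Y)/(-6 + v))
(M(5, -6) + k(0))**2 = ((7 - 6)/(-6 + 5) + (-3 + (2 + 0)**2/4))**2 = (1/(-1) + (-3 + (1/4)*2**2))**2 = (-1*1 + (-3 + (1/4)*4))**2 = (-1 + (-3 + 1))**2 = (-1 - 2)**2 = (-3)**2 = 9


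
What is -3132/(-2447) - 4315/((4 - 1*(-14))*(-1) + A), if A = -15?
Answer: 10662161/80751 ≈ 132.04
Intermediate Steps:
-3132/(-2447) - 4315/((4 - 1*(-14))*(-1) + A) = -3132/(-2447) - 4315/((4 - 1*(-14))*(-1) - 15) = -3132*(-1/2447) - 4315/((4 + 14)*(-1) - 15) = 3132/2447 - 4315/(18*(-1) - 15) = 3132/2447 - 4315/(-18 - 15) = 3132/2447 - 4315/(-33) = 3132/2447 - 4315*(-1/33) = 3132/2447 + 4315/33 = 10662161/80751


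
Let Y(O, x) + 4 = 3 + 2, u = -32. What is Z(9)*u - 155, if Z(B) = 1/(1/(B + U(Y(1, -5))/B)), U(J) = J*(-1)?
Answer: -3955/9 ≈ -439.44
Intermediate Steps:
Y(O, x) = 1 (Y(O, x) = -4 + (3 + 2) = -4 + 5 = 1)
U(J) = -J
Z(B) = B - 1/B (Z(B) = 1/(1/(B + (-1*1)/B)) = 1/(1/(B - 1/B)) = B - 1/B)
Z(9)*u - 155 = (9 - 1/9)*(-32) - 155 = (9 - 1*⅑)*(-32) - 155 = (9 - ⅑)*(-32) - 155 = (80/9)*(-32) - 155 = -2560/9 - 155 = -3955/9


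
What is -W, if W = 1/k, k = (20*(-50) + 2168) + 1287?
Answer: -1/2455 ≈ -0.00040733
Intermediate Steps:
k = 2455 (k = (-1000 + 2168) + 1287 = 1168 + 1287 = 2455)
W = 1/2455 ≈ 0.00040733
-W = -1*1/2455 = -1/2455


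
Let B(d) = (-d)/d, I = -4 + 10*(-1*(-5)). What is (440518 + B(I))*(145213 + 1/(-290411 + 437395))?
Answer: 9402389382505581/146984 ≈ 6.3969e+10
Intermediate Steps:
I = 46 (I = -4 + 10*5 = -4 + 50 = 46)
B(d) = -1
(440518 + B(I))*(145213 + 1/(-290411 + 437395)) = (440518 - 1)*(145213 + 1/(-290411 + 437395)) = 440517*(145213 + 1/146984) = 440517*(21343987593/146984) = 9402389382505581/146984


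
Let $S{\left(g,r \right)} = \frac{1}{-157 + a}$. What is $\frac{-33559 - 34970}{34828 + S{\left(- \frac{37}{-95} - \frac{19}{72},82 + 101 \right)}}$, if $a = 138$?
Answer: $- \frac{434017}{220577} \approx -1.9676$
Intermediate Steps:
$S{\left(g,r \right)} = - \frac{1}{19}$ ($S{\left(g,r \right)} = \frac{1}{-157 + 138} = \frac{1}{-19} = - \frac{1}{19}$)
$\frac{-33559 - 34970}{34828 + S{\left(- \frac{37}{-95} - \frac{19}{72},82 + 101 \right)}} = \frac{-33559 - 34970}{34828 - \frac{1}{19}} = - \frac{68529}{\frac{661731}{19}} = \left(-68529\right) \frac{19}{661731} = - \frac{434017}{220577}$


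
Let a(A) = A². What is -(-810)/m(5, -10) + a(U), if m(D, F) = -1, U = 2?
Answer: -806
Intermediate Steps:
-(-810)/m(5, -10) + a(U) = -(-810)/(-1) + 2² = -(-810)*(-1) + 4 = -6*135 + 4 = -810 + 4 = -806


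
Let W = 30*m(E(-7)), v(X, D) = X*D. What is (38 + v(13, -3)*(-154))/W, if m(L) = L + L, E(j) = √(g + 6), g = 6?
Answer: 1511*√3/90 ≈ 29.079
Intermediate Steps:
E(j) = 2*√3 (E(j) = √(6 + 6) = √12 = 2*√3)
m(L) = 2*L
v(X, D) = D*X
W = 120*√3 (W = 30*(2*(2*√3)) = 30*(4*√3) = 120*√3 ≈ 207.85)
(38 + v(13, -3)*(-154))/W = (38 - 3*13*(-154))/((120*√3)) = (38 - 39*(-154))*(√3/360) = (38 + 6006)*(√3/360) = 6044*(√3/360) = 1511*√3/90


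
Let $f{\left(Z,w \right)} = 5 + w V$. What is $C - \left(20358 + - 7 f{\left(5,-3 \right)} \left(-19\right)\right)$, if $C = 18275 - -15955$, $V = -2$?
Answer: $12409$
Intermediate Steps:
$f{\left(Z,w \right)} = 5 - 2 w$ ($f{\left(Z,w \right)} = 5 + w \left(-2\right) = 5 - 2 w$)
$C = 34230$ ($C = 18275 + 15955 = 34230$)
$C - \left(20358 + - 7 f{\left(5,-3 \right)} \left(-19\right)\right) = 34230 - \left(20358 + - 7 \left(5 - -6\right) \left(-19\right)\right) = 34230 - \left(20358 + - 7 \left(5 + 6\right) \left(-19\right)\right) = 34230 - \left(20358 + \left(-7\right) 11 \left(-19\right)\right) = 34230 - \left(20358 - -1463\right) = 34230 - 21821 = 12409$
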